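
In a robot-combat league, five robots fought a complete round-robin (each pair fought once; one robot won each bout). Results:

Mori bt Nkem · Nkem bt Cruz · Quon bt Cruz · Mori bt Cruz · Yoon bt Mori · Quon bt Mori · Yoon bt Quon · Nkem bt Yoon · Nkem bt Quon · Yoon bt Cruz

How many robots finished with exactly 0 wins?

Win totals: Yoon 3, Mori 2, Quon 2, Nkem 3, Cruz 0.
Exactly 0: Cruz — 1 robot.

1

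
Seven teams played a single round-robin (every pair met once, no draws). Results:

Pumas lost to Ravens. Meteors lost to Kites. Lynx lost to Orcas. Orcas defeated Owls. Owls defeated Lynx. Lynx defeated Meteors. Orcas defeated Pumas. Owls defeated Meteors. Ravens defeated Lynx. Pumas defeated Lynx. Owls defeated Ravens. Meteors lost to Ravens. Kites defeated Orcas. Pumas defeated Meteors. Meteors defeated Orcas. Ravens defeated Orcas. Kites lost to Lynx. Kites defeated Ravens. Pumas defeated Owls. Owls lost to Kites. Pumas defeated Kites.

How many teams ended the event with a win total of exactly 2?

1

Win totals: Lynx 2, Meteors 1, Kites 4, Ravens 4, Pumas 4, Orcas 3, Owls 3.
Exactly 2: Lynx — 1 team.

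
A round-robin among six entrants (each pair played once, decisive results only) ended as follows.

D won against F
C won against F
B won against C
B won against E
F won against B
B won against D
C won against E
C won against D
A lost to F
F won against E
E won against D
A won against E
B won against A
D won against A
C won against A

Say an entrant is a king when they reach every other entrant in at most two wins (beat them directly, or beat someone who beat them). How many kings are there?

A cannot reach B, C, F in two steps.
B reaches everyone (king).
C reaches everyone (king).
D cannot reach C in two steps.
E cannot reach B, C in two steps.
F reaches everyone (king).
Kings: B, C, F — 3.

3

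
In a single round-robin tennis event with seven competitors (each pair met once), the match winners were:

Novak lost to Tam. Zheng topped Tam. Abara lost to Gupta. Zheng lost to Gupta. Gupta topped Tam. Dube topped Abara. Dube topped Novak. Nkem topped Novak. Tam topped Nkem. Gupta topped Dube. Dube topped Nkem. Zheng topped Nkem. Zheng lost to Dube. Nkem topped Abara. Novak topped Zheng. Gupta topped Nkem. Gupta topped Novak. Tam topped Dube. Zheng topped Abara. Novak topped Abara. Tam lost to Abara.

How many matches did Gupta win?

Gupta's results: beat Novak, Dube, Zheng, Abara, Tam, Nkem; lost to no one.
That is 6 wins.

6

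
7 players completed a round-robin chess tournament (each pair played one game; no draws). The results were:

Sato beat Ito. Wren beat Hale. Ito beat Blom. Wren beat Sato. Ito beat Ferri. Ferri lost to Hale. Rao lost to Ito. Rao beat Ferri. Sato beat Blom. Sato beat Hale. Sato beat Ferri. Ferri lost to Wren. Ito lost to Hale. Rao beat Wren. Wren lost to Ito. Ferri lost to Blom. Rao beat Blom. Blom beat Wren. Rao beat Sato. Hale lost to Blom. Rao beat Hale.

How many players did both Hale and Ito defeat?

Hale beat: Ferri, Ito.
Ito beat: Ferri, Wren, Blom, Rao.
Both beat: Ferri — 1.

1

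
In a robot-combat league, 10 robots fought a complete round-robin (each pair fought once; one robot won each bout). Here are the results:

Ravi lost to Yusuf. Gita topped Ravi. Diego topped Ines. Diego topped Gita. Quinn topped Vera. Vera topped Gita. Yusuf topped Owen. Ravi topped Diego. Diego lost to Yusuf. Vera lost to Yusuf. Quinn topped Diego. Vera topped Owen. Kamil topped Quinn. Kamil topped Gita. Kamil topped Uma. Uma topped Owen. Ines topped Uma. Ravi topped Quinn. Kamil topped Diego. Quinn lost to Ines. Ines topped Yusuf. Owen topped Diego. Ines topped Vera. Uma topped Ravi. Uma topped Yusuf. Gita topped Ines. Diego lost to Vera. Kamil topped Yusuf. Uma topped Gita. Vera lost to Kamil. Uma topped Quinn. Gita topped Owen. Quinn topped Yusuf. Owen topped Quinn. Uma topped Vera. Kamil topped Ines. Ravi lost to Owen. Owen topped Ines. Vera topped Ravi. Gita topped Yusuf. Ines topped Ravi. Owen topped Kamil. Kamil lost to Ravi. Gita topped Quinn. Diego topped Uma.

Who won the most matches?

Win totals: Uma 6, Owen 5, Gita 5, Ravi 3, Yusuf 4, Quinn 3, Ines 5, Diego 3, Kamil 7, Vera 4.
Kamil leads with 7 wins (next highest: 6).

Kamil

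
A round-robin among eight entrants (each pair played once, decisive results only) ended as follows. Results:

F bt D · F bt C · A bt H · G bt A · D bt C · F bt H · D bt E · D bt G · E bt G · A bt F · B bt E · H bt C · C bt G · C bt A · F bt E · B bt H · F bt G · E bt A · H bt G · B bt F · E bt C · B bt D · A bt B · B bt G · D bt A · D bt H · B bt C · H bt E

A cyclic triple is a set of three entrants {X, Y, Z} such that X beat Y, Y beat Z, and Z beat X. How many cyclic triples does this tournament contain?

11

Win totals: A 3, B 6, C 2, D 5, E 3, F 5, G 1, H 3.
An entrant with w wins dominates both others in C(w,2) triples; summing gives 3 + 15 + 1 + 10 + 3 + 10 + 0 + 3 = 45 transitive triples.
Total triples C(8,3) = 56, so cyclic triples = 56 − 45 = 11.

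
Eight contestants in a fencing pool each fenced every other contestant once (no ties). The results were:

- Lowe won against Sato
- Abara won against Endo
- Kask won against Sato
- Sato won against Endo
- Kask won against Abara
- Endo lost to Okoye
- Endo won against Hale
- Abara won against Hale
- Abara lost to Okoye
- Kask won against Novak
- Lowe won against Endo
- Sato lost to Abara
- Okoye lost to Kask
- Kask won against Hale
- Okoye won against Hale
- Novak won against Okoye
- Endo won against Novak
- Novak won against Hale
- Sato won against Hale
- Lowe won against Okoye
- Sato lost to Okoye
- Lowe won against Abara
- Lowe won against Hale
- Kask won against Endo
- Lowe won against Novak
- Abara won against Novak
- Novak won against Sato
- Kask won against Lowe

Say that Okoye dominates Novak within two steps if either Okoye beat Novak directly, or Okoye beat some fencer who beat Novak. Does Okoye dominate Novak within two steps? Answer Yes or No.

Yes

Okoye did not beat Novak directly.
Okoye beat Hale, Endo, Abara, Sato. Of those, Endo beat Novak.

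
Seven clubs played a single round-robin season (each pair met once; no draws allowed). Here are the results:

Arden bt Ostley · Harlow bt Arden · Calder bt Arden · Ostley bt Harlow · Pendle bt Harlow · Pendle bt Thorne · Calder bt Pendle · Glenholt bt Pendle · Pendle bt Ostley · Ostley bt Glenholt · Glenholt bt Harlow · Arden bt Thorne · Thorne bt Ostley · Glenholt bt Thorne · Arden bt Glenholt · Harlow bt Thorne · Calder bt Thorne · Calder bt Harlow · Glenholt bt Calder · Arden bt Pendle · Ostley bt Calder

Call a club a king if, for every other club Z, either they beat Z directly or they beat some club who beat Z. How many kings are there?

Ostley reaches everyone (king).
Calder reaches everyone (king).
Glenholt reaches everyone (king).
Thorne cannot reach Arden, Pendle in two steps.
Arden reaches everyone (king).
Pendle reaches everyone (king).
Harlow cannot reach Calder in two steps.
Kings: Ostley, Calder, Glenholt, Arden, Pendle — 5.

5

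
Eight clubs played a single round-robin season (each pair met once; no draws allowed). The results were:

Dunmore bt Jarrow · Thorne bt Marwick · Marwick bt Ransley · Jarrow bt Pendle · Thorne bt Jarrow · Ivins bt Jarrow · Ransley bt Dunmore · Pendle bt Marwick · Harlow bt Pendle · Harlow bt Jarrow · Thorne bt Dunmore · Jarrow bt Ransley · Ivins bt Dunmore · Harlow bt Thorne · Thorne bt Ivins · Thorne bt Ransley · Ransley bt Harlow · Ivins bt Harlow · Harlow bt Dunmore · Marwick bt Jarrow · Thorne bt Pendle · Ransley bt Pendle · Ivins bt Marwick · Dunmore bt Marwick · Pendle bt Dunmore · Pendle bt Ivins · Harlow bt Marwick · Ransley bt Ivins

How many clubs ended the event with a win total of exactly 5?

1

Win totals: Ivins 4, Thorne 6, Pendle 3, Harlow 5, Ransley 4, Jarrow 2, Marwick 2, Dunmore 2.
Exactly 5: Harlow — 1 club.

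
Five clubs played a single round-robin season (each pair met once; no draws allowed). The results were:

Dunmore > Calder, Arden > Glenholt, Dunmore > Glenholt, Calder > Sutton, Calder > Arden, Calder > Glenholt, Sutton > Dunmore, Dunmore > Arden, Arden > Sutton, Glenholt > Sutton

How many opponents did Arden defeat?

2

Arden's results: beat Glenholt, Sutton; lost to Dunmore, Calder.
That is 2 wins.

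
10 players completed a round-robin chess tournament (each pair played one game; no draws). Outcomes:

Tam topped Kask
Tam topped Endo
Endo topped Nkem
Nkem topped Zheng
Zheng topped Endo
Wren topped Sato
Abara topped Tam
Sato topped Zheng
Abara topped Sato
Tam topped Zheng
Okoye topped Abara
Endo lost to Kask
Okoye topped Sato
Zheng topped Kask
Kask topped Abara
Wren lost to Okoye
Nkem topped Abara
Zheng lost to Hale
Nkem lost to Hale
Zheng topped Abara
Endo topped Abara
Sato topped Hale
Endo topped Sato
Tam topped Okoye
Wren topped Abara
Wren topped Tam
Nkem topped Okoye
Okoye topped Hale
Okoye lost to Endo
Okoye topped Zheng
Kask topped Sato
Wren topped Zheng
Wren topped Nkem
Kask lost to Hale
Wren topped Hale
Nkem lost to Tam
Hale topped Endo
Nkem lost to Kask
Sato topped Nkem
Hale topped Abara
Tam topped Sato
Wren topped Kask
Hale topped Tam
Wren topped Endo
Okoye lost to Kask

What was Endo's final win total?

4

Endo's results: beat Abara, Sato, Nkem, Okoye; lost to Kask, Hale, Wren, Tam, Zheng.
That is 4 wins.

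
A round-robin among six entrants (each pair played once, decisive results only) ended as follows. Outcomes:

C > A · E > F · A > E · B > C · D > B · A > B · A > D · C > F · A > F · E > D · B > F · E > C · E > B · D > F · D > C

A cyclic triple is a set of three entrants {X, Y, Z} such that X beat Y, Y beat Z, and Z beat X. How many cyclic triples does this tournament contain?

Win totals: A 4, B 2, C 2, D 3, E 4, F 0.
An entrant with w wins dominates both others in C(w,2) triples; summing gives 6 + 1 + 1 + 3 + 6 + 0 = 17 transitive triples.
Total triples C(6,3) = 20, so cyclic triples = 20 − 17 = 3.

3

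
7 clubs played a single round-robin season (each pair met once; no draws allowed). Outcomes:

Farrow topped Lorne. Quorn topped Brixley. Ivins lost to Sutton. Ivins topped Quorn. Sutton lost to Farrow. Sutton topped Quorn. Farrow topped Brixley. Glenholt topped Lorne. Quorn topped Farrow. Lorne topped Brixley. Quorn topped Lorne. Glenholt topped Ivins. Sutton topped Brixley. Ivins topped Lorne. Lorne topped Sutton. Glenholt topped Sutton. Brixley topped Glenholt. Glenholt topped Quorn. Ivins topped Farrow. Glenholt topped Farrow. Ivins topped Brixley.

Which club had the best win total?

Glenholt

Win totals: Sutton 3, Farrow 3, Quorn 3, Brixley 1, Glenholt 5, Lorne 2, Ivins 4.
Glenholt leads with 5 wins (next highest: 4).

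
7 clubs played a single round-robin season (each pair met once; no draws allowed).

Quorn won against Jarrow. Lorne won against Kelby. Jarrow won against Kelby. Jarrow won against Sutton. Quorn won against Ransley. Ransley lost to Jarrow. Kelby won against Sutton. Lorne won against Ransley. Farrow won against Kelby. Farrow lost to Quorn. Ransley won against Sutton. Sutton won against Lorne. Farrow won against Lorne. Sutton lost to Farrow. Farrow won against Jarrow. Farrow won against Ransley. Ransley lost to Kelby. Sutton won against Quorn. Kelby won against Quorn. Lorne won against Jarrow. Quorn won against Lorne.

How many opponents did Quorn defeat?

Quorn's results: beat Lorne, Ransley, Farrow, Jarrow; lost to Sutton, Kelby.
That is 4 wins.

4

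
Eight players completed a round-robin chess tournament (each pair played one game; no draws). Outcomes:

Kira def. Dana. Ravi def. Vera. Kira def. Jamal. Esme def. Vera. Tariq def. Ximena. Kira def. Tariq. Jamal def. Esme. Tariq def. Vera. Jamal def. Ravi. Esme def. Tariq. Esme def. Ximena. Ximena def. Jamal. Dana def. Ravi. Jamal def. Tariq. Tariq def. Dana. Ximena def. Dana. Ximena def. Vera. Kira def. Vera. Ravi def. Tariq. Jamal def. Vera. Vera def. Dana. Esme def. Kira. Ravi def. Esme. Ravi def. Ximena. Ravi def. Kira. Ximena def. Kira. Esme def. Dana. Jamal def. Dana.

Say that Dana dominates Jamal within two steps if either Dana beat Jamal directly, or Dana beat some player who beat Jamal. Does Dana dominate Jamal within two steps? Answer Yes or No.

Dana did not beat Jamal directly.
Dana beat Ravi, but each of them lost to Jamal. No two-step path.

No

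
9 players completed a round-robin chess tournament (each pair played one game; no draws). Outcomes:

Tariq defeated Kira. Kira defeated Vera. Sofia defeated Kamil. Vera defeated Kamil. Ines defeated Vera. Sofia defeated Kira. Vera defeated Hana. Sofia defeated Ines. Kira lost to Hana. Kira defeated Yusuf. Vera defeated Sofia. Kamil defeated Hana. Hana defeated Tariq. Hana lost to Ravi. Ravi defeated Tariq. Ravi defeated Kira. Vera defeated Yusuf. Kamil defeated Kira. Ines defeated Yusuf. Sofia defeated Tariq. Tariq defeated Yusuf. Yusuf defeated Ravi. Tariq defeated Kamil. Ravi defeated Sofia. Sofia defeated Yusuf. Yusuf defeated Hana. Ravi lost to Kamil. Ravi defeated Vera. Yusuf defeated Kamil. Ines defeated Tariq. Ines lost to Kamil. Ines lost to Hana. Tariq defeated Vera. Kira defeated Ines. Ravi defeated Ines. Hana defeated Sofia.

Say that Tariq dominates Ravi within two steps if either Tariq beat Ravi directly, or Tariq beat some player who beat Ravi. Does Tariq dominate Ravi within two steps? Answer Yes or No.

Yes

Tariq did not beat Ravi directly.
Tariq beat Vera, Yusuf, Kira, Kamil. Of those, Yusuf beat Ravi.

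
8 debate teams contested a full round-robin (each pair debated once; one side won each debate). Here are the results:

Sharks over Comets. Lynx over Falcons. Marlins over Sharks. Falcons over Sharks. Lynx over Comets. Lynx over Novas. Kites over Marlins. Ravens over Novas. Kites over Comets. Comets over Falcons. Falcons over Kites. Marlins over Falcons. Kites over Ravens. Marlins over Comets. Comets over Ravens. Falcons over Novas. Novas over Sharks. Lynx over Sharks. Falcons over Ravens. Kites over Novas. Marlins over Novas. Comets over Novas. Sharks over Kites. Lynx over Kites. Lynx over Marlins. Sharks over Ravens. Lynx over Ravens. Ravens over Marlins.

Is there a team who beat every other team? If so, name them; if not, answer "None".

Lynx

Lynx has 7 wins out of 7 opponents — a perfect record.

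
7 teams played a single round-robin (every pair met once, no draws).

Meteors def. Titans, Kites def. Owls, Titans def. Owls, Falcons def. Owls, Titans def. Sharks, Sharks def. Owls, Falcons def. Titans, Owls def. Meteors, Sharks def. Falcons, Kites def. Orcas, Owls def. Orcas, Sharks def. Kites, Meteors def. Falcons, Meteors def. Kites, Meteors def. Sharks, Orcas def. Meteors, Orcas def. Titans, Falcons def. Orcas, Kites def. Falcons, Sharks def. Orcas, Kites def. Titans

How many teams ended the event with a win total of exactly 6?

0

Win totals: Kites 4, Falcons 3, Orcas 2, Meteors 4, Sharks 4, Owls 2, Titans 2.
No team has exactly 6 wins.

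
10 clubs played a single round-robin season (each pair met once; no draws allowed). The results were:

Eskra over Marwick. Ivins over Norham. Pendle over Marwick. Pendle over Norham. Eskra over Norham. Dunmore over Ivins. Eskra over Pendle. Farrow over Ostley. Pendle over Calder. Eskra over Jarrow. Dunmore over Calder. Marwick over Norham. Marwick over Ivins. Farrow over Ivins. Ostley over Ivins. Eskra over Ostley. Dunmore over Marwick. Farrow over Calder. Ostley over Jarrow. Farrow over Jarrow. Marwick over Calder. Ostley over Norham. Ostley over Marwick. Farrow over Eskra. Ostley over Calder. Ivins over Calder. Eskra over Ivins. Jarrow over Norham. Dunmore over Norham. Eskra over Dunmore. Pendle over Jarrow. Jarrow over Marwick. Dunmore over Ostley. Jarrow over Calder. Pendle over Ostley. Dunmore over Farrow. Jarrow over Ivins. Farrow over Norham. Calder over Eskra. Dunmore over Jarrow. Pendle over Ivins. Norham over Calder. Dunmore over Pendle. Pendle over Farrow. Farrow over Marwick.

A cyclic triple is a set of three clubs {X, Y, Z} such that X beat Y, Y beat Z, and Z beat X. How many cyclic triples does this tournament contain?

9

Win totals: Dunmore 8, Ivins 2, Farrow 7, Marwick 3, Norham 1, Ostley 5, Jarrow 4, Eskra 7, Pendle 7, Calder 1.
A club with w wins dominates both others in C(w,2) triples; summing gives 28 + 1 + 21 + 3 + 0 + 10 + 6 + 21 + 21 + 0 = 111 transitive triples.
Total triples C(10,3) = 120, so cyclic triples = 120 − 111 = 9.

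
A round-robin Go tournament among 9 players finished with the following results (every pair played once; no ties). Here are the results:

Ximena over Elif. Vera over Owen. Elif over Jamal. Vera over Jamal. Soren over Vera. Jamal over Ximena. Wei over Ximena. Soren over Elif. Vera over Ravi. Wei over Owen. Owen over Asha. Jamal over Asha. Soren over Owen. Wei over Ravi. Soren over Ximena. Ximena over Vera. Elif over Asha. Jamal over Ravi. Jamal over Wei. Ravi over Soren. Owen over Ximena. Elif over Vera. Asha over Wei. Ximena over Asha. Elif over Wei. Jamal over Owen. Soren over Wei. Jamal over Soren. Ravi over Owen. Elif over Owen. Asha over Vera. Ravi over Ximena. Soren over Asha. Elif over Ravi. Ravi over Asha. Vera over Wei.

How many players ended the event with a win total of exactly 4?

Win totals: Ximena 3, Jamal 6, Wei 3, Elif 6, Owen 2, Ravi 4, Vera 4, Soren 6, Asha 2.
Exactly 4: Ravi, Vera — 2 players.

2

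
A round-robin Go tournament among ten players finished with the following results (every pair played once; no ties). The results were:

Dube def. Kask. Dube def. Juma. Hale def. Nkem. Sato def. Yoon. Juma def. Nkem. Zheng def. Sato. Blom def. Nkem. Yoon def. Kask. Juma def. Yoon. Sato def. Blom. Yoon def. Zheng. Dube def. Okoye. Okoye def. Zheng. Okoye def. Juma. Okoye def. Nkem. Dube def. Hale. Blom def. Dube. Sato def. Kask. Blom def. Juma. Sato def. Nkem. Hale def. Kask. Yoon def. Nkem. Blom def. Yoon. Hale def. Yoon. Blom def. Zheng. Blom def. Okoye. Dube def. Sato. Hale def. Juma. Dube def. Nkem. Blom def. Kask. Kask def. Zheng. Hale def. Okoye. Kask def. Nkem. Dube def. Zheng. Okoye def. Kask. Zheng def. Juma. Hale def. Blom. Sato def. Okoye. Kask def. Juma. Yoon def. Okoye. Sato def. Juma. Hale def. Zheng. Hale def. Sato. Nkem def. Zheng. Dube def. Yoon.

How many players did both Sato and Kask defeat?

2

Sato beat: Yoon, Nkem, Kask, Blom, Okoye, Juma.
Kask beat: Nkem, Zheng, Juma.
Both beat: Nkem, Juma — 2.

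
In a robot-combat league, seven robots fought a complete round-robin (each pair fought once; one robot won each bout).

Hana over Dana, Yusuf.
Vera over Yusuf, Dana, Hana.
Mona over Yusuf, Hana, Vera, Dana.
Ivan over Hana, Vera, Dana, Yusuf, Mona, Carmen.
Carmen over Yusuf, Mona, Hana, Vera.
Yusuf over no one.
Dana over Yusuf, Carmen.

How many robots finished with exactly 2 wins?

2

Win totals: Carmen 4, Mona 4, Dana 2, Ivan 6, Yusuf 0, Hana 2, Vera 3.
Exactly 2: Dana, Hana — 2 robots.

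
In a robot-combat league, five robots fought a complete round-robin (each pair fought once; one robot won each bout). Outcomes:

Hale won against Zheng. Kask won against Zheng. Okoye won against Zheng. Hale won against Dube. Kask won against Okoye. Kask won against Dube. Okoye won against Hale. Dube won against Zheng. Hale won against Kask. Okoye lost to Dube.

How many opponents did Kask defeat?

3

Kask's results: beat Dube, Zheng, Okoye; lost to Hale.
That is 3 wins.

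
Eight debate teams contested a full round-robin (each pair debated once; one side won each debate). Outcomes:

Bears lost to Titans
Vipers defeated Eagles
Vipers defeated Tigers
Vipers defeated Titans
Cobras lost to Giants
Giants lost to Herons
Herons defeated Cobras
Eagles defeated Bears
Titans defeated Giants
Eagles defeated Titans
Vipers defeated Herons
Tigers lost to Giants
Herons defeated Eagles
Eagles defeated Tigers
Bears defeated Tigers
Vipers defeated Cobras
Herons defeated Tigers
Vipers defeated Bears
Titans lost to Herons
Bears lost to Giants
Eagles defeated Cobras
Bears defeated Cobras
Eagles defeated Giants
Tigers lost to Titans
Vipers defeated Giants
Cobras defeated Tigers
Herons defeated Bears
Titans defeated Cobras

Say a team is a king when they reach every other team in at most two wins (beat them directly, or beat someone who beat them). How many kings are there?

Bears cannot reach Eagles, Giants, Titans, Herons, Vipers in two steps.
Eagles cannot reach Herons, Vipers in two steps.
Giants cannot reach Eagles, Titans, Herons, Vipers in two steps.
Tigers cannot reach Bears, Eagles, Giants, Titans, Herons, Vipers, Cobras in two steps.
Titans cannot reach Eagles, Herons, Vipers in two steps.
Herons cannot reach Vipers in two steps.
Vipers reaches everyone (king).
Cobras cannot reach Bears, Eagles, Giants, Titans, Herons, Vipers in two steps.
Kings: Vipers — 1.

1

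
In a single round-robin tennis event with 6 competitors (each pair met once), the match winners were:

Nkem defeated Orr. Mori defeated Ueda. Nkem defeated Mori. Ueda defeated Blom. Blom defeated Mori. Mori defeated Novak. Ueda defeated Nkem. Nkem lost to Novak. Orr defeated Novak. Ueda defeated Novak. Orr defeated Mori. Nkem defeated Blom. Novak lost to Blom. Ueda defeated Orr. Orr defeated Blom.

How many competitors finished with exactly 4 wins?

1

Win totals: Blom 2, Nkem 3, Novak 1, Orr 3, Ueda 4, Mori 2.
Exactly 4: Ueda — 1 competitor.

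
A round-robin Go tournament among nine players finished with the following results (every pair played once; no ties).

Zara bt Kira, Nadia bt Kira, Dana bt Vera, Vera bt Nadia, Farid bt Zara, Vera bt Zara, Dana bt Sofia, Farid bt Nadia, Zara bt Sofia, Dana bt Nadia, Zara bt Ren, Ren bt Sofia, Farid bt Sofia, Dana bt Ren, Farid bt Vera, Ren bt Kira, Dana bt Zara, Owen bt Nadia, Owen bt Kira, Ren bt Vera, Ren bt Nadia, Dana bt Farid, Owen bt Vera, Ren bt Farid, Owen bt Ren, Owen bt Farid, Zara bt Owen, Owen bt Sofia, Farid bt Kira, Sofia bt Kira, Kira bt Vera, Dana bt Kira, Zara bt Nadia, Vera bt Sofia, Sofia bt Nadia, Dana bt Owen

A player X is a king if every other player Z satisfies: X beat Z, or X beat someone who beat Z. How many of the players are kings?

Vera cannot reach Dana, Farid in two steps.
Dana reaches everyone (king).
Sofia cannot reach Dana, Farid, Ren, Zara, Owen in two steps.
Farid cannot reach Dana in two steps.
Nadia cannot reach Dana, Sofia, Farid, Ren, Zara, Owen in two steps.
Ren cannot reach Dana, Owen in two steps.
Zara cannot reach Dana in two steps.
Owen cannot reach Dana in two steps.
Kira cannot reach Dana, Farid, Ren, Owen in two steps.
Kings: Dana — 1.

1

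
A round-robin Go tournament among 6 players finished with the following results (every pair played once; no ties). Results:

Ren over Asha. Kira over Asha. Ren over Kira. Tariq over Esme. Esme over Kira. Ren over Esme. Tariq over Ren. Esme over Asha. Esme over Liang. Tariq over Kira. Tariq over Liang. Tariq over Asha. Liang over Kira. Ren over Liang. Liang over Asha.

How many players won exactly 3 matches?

Win totals: Ren 4, Tariq 5, Kira 1, Liang 2, Asha 0, Esme 3.
Exactly 3: Esme — 1 player.

1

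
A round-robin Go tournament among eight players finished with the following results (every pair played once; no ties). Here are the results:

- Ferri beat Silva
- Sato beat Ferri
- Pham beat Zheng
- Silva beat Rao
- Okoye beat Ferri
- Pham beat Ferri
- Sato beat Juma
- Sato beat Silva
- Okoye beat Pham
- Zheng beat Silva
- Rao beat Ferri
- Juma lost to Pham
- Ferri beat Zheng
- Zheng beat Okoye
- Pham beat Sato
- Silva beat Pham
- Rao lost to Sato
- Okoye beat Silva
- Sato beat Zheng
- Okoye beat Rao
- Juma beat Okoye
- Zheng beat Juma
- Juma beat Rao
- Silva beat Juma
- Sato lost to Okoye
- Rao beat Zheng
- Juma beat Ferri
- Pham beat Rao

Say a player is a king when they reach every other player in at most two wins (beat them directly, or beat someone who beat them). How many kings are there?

Ferri cannot reach Sato in two steps.
Zheng reaches everyone (king).
Pham reaches everyone (king).
Sato reaches everyone (king).
Okoye reaches everyone (king).
Rao cannot reach Pham, Sato in two steps.
Juma reaches everyone (king).
Silva reaches everyone (king).
Kings: Zheng, Pham, Sato, Okoye, Juma, Silva — 6.

6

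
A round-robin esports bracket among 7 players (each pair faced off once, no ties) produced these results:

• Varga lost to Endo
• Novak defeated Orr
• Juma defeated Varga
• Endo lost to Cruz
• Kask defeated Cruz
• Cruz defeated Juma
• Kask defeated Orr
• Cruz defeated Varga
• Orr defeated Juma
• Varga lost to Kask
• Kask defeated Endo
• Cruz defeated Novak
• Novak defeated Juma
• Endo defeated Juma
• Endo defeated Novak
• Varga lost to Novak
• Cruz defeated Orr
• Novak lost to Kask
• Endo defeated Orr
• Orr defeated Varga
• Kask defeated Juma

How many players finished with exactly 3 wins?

1

Win totals: Kask 6, Varga 0, Endo 4, Cruz 5, Juma 1, Novak 3, Orr 2.
Exactly 3: Novak — 1 player.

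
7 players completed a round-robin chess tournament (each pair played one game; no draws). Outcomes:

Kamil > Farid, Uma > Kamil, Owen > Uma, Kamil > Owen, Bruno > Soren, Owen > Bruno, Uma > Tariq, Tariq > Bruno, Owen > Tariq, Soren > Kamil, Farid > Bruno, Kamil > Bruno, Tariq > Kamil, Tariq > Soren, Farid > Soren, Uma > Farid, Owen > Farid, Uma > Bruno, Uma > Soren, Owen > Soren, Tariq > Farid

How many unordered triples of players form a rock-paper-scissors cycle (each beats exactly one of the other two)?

5

Win totals: Bruno 1, Farid 2, Kamil 3, Uma 5, Owen 5, Soren 1, Tariq 4.
A player with w wins dominates both others in C(w,2) triples; summing gives 0 + 1 + 3 + 10 + 10 + 0 + 6 = 30 transitive triples.
Total triples C(7,3) = 35, so cyclic triples = 35 − 30 = 5.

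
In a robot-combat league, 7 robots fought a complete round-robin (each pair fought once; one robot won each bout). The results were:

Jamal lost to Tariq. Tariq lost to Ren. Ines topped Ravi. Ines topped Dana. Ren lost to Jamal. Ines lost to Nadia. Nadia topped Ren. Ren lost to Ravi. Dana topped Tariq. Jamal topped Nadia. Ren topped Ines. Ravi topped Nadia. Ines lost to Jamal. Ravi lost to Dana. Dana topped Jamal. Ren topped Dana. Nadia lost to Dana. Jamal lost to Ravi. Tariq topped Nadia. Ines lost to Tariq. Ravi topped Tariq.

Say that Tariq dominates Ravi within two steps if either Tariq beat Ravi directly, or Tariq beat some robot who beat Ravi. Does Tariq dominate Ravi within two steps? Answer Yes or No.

Yes

Tariq did not beat Ravi directly.
Tariq beat Jamal, Ines, Nadia. Of those, Ines beat Ravi.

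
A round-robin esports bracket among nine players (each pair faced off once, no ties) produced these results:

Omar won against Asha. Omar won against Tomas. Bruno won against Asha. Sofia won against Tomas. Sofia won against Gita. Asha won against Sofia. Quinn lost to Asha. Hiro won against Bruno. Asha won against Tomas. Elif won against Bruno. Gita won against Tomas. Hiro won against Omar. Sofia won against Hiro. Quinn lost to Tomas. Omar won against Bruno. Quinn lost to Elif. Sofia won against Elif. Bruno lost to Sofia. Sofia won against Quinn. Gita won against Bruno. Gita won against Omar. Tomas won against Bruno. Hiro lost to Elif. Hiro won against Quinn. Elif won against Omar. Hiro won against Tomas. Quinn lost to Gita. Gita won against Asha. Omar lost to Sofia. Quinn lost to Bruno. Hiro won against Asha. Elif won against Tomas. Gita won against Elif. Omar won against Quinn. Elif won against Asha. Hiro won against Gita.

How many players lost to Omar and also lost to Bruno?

2

Omar beat: Quinn, Bruno, Asha, Tomas.
Bruno beat: Quinn, Asha.
Both beat: Quinn, Asha — 2.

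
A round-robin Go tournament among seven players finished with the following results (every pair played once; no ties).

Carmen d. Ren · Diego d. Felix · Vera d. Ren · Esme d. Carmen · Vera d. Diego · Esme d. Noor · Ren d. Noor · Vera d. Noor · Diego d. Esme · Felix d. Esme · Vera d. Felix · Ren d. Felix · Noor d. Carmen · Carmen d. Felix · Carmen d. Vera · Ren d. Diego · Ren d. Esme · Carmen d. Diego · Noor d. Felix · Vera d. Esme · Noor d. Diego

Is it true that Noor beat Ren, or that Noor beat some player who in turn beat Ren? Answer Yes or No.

Noor did not beat Ren directly.
Noor beat Diego, Felix, Carmen. Of those, Carmen beat Ren.

Yes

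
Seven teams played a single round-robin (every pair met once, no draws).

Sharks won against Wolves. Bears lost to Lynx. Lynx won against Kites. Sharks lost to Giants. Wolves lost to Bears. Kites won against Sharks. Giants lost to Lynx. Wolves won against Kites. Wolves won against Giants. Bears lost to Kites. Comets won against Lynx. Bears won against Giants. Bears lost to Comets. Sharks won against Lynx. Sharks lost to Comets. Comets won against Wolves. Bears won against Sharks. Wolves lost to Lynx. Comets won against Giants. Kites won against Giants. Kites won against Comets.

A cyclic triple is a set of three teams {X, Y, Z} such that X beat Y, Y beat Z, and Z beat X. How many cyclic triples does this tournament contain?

Win totals: Wolves 2, Sharks 2, Kites 4, Giants 1, Comets 5, Lynx 4, Bears 3.
A team with w wins dominates both others in C(w,2) triples; summing gives 1 + 1 + 6 + 0 + 10 + 6 + 3 = 27 transitive triples.
Total triples C(7,3) = 35, so cyclic triples = 35 − 27 = 8.

8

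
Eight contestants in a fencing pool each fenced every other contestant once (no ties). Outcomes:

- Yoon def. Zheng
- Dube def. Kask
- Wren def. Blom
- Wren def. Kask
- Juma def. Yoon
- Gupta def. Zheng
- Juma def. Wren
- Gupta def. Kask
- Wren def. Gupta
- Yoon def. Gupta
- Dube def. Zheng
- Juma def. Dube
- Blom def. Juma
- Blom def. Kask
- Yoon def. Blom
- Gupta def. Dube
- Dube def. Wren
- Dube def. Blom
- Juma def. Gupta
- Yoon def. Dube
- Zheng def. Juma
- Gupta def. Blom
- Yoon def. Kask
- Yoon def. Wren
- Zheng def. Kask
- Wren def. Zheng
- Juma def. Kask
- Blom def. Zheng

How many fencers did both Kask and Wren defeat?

0

Kask beat: no one.
Wren beat: Kask, Zheng, Gupta, Blom.
No one was beaten by both.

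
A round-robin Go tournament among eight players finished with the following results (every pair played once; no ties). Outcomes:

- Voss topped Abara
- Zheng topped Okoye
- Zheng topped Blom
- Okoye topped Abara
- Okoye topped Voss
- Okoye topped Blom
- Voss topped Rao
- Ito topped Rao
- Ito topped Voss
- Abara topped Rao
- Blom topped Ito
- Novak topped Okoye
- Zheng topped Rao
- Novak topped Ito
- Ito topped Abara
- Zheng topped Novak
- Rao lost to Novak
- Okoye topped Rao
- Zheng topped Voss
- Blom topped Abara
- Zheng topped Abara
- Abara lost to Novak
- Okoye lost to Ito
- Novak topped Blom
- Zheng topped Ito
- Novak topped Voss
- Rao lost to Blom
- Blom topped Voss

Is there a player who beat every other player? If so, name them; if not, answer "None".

Zheng

Zheng has 7 wins out of 7 opponents — a perfect record.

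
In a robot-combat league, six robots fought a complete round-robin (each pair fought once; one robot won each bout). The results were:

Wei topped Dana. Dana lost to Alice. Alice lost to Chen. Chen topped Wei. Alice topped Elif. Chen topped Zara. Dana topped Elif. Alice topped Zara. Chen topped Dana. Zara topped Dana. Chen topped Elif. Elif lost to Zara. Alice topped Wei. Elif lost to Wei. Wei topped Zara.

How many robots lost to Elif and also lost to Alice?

Elif beat: no one.
Alice beat: Wei, Elif, Zara, Dana.
No one was beaten by both.

0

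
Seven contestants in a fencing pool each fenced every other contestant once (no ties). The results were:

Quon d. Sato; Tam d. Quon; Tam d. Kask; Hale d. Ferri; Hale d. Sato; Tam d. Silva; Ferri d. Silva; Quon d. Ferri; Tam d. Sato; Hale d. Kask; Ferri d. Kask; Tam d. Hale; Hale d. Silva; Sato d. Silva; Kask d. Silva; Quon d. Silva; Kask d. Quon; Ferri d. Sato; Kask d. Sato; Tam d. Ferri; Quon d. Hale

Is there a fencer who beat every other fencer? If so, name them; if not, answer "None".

Tam has 6 wins out of 6 opponents — a perfect record.

Tam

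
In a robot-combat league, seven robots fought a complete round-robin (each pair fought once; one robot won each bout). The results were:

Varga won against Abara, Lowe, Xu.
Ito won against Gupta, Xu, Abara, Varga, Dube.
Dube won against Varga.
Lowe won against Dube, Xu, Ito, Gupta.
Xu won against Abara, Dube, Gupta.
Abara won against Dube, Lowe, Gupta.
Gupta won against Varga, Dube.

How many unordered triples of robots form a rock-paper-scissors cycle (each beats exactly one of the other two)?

Win totals: Gupta 2, Dube 1, Lowe 4, Abara 3, Varga 3, Ito 5, Xu 3.
A robot with w wins dominates both others in C(w,2) triples; summing gives 1 + 0 + 6 + 3 + 3 + 10 + 3 = 26 transitive triples.
Total triples C(7,3) = 35, so cyclic triples = 35 − 26 = 9.

9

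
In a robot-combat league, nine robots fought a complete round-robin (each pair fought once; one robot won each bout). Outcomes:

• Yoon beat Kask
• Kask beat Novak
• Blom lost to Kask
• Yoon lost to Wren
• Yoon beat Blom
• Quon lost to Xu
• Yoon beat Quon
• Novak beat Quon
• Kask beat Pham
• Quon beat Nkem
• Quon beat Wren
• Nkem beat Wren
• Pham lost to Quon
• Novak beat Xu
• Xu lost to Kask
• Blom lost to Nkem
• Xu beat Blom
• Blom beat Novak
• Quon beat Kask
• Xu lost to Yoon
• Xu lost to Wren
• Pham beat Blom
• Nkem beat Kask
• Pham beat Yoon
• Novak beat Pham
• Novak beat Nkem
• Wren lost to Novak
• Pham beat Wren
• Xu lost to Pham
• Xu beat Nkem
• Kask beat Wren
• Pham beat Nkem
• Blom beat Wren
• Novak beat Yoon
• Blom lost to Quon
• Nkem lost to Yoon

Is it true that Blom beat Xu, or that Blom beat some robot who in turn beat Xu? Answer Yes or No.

Blom did not beat Xu directly.
Blom beat Novak, Wren. Of those, Novak beat Xu.

Yes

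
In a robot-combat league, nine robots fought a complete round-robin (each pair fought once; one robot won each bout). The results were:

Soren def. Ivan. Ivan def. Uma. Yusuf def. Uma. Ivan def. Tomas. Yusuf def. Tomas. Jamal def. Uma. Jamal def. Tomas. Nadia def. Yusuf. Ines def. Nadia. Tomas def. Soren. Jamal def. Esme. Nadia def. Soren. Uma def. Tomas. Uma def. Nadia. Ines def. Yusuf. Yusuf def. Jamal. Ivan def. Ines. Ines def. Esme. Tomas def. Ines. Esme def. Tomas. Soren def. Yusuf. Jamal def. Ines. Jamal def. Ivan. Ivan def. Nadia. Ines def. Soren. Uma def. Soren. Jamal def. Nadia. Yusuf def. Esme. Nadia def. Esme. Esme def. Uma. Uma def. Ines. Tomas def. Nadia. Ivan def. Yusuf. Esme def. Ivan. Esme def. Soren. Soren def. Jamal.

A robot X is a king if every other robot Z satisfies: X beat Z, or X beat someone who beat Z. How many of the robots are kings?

Ines reaches everyone (king).
Jamal reaches everyone (king).
Tomas cannot reach Uma in two steps.
Esme reaches everyone (king).
Soren reaches everyone (king).
Ivan reaches everyone (king).
Uma reaches everyone (king).
Yusuf reaches everyone (king).
Nadia cannot reach Ines in two steps.
Kings: Ines, Jamal, Esme, Soren, Ivan, Uma, Yusuf — 7.

7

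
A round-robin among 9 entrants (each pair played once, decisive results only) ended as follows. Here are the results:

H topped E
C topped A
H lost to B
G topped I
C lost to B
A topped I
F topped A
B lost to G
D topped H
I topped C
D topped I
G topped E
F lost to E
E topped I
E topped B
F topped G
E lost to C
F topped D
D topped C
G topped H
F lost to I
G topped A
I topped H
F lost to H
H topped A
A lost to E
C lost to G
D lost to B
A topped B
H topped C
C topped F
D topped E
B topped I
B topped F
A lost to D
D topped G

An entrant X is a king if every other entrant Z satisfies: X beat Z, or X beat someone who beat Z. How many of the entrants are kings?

6

A cannot reach E, G in two steps.
B reaches everyone (king).
C cannot reach H in two steps.
D reaches everyone (king).
E reaches everyone (king).
F reaches everyone (king).
G reaches everyone (king).
H reaches everyone (king).
I cannot reach B in two steps.
Kings: B, D, E, F, G, H — 6.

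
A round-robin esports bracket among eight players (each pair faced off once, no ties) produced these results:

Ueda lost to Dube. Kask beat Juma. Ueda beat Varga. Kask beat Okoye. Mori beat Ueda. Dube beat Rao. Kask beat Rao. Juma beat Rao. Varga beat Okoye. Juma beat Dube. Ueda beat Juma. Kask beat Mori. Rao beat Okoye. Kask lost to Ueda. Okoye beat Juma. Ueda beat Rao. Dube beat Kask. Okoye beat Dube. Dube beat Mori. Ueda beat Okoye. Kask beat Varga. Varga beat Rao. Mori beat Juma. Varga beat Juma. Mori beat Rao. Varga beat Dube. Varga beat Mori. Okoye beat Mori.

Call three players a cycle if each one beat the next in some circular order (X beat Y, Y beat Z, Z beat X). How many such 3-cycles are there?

Win totals: Dube 4, Okoye 3, Ueda 5, Kask 5, Rao 1, Juma 2, Varga 5, Mori 3.
A player with w wins dominates both others in C(w,2) triples; summing gives 6 + 3 + 10 + 10 + 0 + 1 + 10 + 3 = 43 transitive triples.
Total triples C(8,3) = 56, so cyclic triples = 56 − 43 = 13.

13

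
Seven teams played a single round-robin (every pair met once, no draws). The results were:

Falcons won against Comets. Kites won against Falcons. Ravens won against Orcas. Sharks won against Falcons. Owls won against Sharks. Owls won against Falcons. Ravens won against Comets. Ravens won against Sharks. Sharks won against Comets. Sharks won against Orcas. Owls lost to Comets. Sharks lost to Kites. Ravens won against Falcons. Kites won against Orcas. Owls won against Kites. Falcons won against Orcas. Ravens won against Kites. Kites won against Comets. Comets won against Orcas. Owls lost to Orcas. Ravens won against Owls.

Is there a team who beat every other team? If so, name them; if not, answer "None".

Ravens has 6 wins out of 6 opponents — a perfect record.

Ravens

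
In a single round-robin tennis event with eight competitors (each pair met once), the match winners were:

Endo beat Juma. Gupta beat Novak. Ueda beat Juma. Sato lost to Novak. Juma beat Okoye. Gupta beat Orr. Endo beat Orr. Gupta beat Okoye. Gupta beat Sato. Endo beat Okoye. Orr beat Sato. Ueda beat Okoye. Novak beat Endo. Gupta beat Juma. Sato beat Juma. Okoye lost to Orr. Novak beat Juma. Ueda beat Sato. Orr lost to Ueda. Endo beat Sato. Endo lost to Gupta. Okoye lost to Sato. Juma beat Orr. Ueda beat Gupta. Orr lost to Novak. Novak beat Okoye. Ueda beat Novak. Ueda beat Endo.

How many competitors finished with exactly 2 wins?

Win totals: Okoye 0, Juma 2, Endo 4, Novak 5, Sato 2, Gupta 6, Orr 2, Ueda 7.
Exactly 2: Juma, Sato, Orr — 3 competitors.

3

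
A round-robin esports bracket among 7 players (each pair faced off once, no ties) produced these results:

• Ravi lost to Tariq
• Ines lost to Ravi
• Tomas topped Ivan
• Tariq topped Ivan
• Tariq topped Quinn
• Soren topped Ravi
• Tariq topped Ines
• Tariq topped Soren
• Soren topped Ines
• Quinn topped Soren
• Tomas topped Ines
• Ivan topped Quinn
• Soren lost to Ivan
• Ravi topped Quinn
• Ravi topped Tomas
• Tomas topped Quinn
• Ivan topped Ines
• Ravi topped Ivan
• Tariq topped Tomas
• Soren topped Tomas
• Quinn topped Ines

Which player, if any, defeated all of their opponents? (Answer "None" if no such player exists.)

Tariq

Tariq has 6 wins out of 6 opponents — a perfect record.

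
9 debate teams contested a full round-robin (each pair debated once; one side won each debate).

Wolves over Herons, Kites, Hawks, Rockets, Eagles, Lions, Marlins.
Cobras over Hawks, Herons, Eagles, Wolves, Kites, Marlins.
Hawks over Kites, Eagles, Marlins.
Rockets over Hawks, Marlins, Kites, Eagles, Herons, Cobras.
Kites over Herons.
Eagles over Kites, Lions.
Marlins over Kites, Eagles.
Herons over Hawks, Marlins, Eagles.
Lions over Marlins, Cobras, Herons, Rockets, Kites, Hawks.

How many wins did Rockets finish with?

6

Rockets' results: beat Eagles, Herons, Cobras, Hawks, Kites, Marlins; lost to Wolves, Lions.
That is 6 wins.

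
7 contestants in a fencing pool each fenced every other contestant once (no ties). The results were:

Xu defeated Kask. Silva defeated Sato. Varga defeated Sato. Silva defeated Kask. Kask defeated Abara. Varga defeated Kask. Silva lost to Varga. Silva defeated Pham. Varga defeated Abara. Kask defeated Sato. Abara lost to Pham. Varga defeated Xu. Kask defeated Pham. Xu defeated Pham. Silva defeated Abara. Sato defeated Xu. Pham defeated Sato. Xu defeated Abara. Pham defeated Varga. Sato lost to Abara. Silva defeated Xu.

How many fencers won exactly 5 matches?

2

Win totals: Sato 1, Varga 5, Pham 3, Abara 1, Kask 3, Xu 3, Silva 5.
Exactly 5: Varga, Silva — 2 fencers.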